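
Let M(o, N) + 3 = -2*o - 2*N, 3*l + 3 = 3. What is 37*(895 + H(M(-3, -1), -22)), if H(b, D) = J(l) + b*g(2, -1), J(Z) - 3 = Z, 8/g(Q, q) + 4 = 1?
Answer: 98198/3 ≈ 32733.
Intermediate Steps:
l = 0 (l = -1 + (⅓)*3 = -1 + 1 = 0)
g(Q, q) = -8/3 (g(Q, q) = 8/(-4 + 1) = 8/(-3) = 8*(-⅓) = -8/3)
J(Z) = 3 + Z
M(o, N) = -3 - 2*N - 2*o (M(o, N) = -3 + (-2*o - 2*N) = -3 + (-2*N - 2*o) = -3 - 2*N - 2*o)
H(b, D) = 3 - 8*b/3 (H(b, D) = (3 + 0) + b*(-8/3) = 3 - 8*b/3)
37*(895 + H(M(-3, -1), -22)) = 37*(895 + (3 - 8*(-3 - 2*(-1) - 2*(-3))/3)) = 37*(895 + (3 - 8*(-3 + 2 + 6)/3)) = 37*(895 + (3 - 8/3*5)) = 37*(895 + (3 - 40/3)) = 37*(895 - 31/3) = 37*(2654/3) = 98198/3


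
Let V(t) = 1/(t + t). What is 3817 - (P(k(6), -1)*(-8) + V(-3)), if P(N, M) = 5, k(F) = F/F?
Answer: 23143/6 ≈ 3857.2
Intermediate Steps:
k(F) = 1
V(t) = 1/(2*t)
3817 - (P(k(6), -1)*(-8) + V(-3)) = 3817 - (5*(-8) + (1/2)/(-3)) = 3817 - (-40 + (1/2)*(-1/3)) = 3817 - (-40 - 1/6) = 3817 - 1*(-241/6) = 3817 + 241/6 = 23143/6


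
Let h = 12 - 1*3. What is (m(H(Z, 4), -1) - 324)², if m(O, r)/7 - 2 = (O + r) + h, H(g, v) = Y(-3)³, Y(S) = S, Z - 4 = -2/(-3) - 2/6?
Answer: 196249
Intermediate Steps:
h = 9 (h = 12 - 3 = 9)
Z = 13/3 (Z = 4 + (-2/(-3) - 2/6) = 4 + (-2*(-⅓) - 2*⅙) = 4 + (⅔ - ⅓) = 4 + ⅓ = 13/3 ≈ 4.3333)
H(g, v) = -27 (H(g, v) = (-3)³ = -27)
m(O, r) = 77 + 7*O + 7*r (m(O, r) = 14 + 7*((O + r) + 9) = 14 + 7*(9 + O + r) = 14 + (63 + 7*O + 7*r) = 77 + 7*O + 7*r)
(m(H(Z, 4), -1) - 324)² = ((77 + 7*(-27) + 7*(-1)) - 324)² = ((77 - 189 - 7) - 324)² = (-119 - 324)² = (-443)² = 196249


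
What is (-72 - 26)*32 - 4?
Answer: -3140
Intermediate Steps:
(-72 - 26)*32 - 4 = -98*32 - 4 = -3136 - 4 = -3140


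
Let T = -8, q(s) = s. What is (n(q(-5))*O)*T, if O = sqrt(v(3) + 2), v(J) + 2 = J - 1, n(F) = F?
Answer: 40*sqrt(2) ≈ 56.569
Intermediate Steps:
v(J) = -3 + J (v(J) = -2 + (J - 1) = -2 + (-1 + J) = -3 + J)
O = sqrt(2) (O = sqrt((-3 + 3) + 2) = sqrt(0 + 2) = sqrt(2) ≈ 1.4142)
(n(q(-5))*O)*T = -5*sqrt(2)*(-8) = 40*sqrt(2)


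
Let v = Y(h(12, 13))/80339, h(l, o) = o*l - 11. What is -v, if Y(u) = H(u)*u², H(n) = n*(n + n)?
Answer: -884101250/80339 ≈ -11005.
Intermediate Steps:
H(n) = 2*n² (H(n) = n*(2*n) = 2*n²)
h(l, o) = -11 + l*o (h(l, o) = l*o - 11 = -11 + l*o)
Y(u) = 2*u⁴ (Y(u) = (2*u²)*u² = 2*u⁴)
v = 884101250/80339 (v = (2*(-11 + 12*13)⁴)/80339 = (2*(-11 + 156)⁴)*(1/80339) = (2*145⁴)*(1/80339) = (2*442050625)*(1/80339) = 884101250*(1/80339) = 884101250/80339 ≈ 11005.)
-v = -1*884101250/80339 = -884101250/80339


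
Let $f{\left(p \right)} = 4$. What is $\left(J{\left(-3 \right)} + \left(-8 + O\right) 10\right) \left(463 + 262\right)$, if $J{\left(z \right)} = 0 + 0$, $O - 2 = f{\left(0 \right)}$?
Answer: $-14500$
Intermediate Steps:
$O = 6$ ($O = 2 + 4 = 6$)
$J{\left(z \right)} = 0$
$\left(J{\left(-3 \right)} + \left(-8 + O\right) 10\right) \left(463 + 262\right) = \left(0 + \left(-8 + 6\right) 10\right) \left(463 + 262\right) = \left(0 - 20\right) 725 = \left(-20\right) 725 = -14500$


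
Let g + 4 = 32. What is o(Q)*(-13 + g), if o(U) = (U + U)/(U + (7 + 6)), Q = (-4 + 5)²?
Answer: 15/7 ≈ 2.1429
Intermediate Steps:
g = 28 (g = -4 + 32 = 28)
Q = 1 (Q = 1² = 1)
o(U) = 2*U/(13 + U) (o(U) = (2*U)/(U + 13) = (2*U)/(13 + U) = 2*U/(13 + U))
o(Q)*(-13 + g) = (2*1/(13 + 1))*(-13 + 28) = (2*1/14)*15 = (2*1*(1/14))*15 = (⅐)*15 = 15/7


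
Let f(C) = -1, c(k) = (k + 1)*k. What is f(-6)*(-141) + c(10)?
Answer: 251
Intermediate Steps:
c(k) = k*(1 + k) (c(k) = (1 + k)*k = k*(1 + k))
f(-6)*(-141) + c(10) = -1*(-141) + 10*(1 + 10) = 141 + 10*11 = 141 + 110 = 251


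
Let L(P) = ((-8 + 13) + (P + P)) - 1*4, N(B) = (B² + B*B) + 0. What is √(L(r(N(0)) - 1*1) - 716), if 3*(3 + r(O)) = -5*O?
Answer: I*√723 ≈ 26.889*I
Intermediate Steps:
N(B) = 2*B² (N(B) = (B² + B²) + 0 = 2*B² + 0 = 2*B²)
r(O) = -3 - 5*O/3 (r(O) = -3 + (-5*O)/3 = -3 - 5*O/3)
L(P) = 1 + 2*P (L(P) = (5 + 2*P) - 4 = 1 + 2*P)
√(L(r(N(0)) - 1*1) - 716) = √((1 + 2*((-3 - 10*0²/3) - 1*1)) - 716) = √((1 + 2*((-3 - 10*0/3) - 1)) - 716) = √((1 + 2*((-3 - 5/3*0) - 1)) - 716) = √((1 + 2*((-3 + 0) - 1)) - 716) = √((1 + 2*(-3 - 1)) - 716) = √((1 + 2*(-4)) - 716) = √((1 - 8) - 716) = √(-7 - 716) = √(-723) = I*√723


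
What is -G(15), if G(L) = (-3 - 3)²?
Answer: -36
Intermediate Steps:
G(L) = 36 (G(L) = (-6)² = 36)
-G(15) = -1*36 = -36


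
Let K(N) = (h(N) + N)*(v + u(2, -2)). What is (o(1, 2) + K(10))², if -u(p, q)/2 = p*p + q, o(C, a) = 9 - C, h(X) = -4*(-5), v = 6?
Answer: 4624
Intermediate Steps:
h(X) = 20
u(p, q) = -2*q - 2*p² (u(p, q) = -2*(p*p + q) = -2*(p² + q) = -2*(q + p²) = -2*q - 2*p²)
K(N) = 40 + 2*N (K(N) = (20 + N)*(6 + (-2*(-2) - 2*2²)) = (20 + N)*(6 + (4 - 2*4)) = (20 + N)*(6 + (4 - 8)) = (20 + N)*(6 - 4) = (20 + N)*2 = 40 + 2*N)
(o(1, 2) + K(10))² = ((9 - 1*1) + (40 + 2*10))² = ((9 - 1) + (40 + 20))² = (8 + 60)² = 68² = 4624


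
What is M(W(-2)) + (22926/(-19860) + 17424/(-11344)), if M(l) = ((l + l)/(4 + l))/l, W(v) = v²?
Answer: -11453963/4693580 ≈ -2.4403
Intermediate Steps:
M(l) = 2/(4 + l) (M(l) = ((2*l)/(4 + l))/l = (2*l/(4 + l))/l = 2/(4 + l))
M(W(-2)) + (22926/(-19860) + 17424/(-11344)) = 2/(4 + (-2)²) + (22926/(-19860) + 17424/(-11344)) = 2/(4 + 4) + (22926*(-1/19860) + 17424*(-1/11344)) = 2/8 + (-3821/3310 - 1089/709) = 2*(⅛) - 6313679/2346790 = ¼ - 6313679/2346790 = -11453963/4693580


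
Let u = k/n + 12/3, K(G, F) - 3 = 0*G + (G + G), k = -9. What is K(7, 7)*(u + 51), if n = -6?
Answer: 1921/2 ≈ 960.50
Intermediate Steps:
K(G, F) = 3 + 2*G (K(G, F) = 3 + (0*G + (G + G)) = 3 + (0 + 2*G) = 3 + 2*G)
u = 11/2 (u = -9/(-6) + 12/3 = -9*(-1/6) + 12*(1/3) = 3/2 + 4 = 11/2 ≈ 5.5000)
K(7, 7)*(u + 51) = (3 + 2*7)*(11/2 + 51) = (3 + 14)*(113/2) = 17*(113/2) = 1921/2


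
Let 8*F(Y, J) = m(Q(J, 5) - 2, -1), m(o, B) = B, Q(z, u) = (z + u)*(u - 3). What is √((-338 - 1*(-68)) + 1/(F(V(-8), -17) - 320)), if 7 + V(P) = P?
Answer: I*√1770875158/2561 ≈ 16.432*I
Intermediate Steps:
Q(z, u) = (-3 + u)*(u + z) (Q(z, u) = (u + z)*(-3 + u) = (-3 + u)*(u + z))
V(P) = -7 + P
F(Y, J) = -⅛ (F(Y, J) = (⅛)*(-1) = -⅛)
√((-338 - 1*(-68)) + 1/(F(V(-8), -17) - 320)) = √((-338 - 1*(-68)) + 1/(-⅛ - 320)) = √((-338 + 68) + 1/(-2561/8)) = √(-270 - 8/2561) = √(-691478/2561) = I*√1770875158/2561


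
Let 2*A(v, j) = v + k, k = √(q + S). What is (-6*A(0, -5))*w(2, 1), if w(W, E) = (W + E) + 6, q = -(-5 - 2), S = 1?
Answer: -54*√2 ≈ -76.368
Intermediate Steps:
q = 7 (q = -1*(-7) = 7)
k = 2*√2 (k = √(7 + 1) = √8 = 2*√2 ≈ 2.8284)
w(W, E) = 6 + E + W (w(W, E) = (E + W) + 6 = 6 + E + W)
A(v, j) = √2 + v/2 (A(v, j) = (v + 2*√2)/2 = √2 + v/2)
(-6*A(0, -5))*w(2, 1) = (-6*(√2 + (½)*0))*(6 + 1 + 2) = -6*(√2 + 0)*9 = -6*√2*9 = -54*√2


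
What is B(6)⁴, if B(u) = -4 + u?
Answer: 16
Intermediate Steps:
B(6)⁴ = (-4 + 6)⁴ = 2⁴ = 16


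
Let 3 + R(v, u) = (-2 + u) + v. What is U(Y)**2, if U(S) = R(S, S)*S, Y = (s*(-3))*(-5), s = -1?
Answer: 275625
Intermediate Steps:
R(v, u) = -5 + u + v (R(v, u) = -3 + ((-2 + u) + v) = -3 + (-2 + u + v) = -5 + u + v)
Y = -15 (Y = -1*(-3)*(-5) = 3*(-5) = -15)
U(S) = S*(-5 + 2*S) (U(S) = (-5 + S + S)*S = (-5 + 2*S)*S = S*(-5 + 2*S))
U(Y)**2 = (-15*(-5 + 2*(-15)))**2 = (-15*(-5 - 30))**2 = (-15*(-35))**2 = 525**2 = 275625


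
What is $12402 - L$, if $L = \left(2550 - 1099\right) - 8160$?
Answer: $19111$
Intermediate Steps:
$L = -6709$ ($L = 1451 - 8160 = -6709$)
$12402 - L = 12402 - -6709 = 12402 + 6709 = 19111$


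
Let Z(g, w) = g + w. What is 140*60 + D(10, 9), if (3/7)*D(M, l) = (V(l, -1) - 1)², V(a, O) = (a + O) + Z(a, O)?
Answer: 8925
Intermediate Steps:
V(a, O) = 2*O + 2*a (V(a, O) = (a + O) + (a + O) = (O + a) + (O + a) = 2*O + 2*a)
D(M, l) = 7*(-3 + 2*l)²/3 (D(M, l) = 7*((2*(-1) + 2*l) - 1)²/3 = 7*((-2 + 2*l) - 1)²/3 = 7*(-3 + 2*l)²/3)
140*60 + D(10, 9) = 140*60 + 7*(-3 + 2*9)²/3 = 8400 + 7*(-3 + 18)²/3 = 8400 + (7/3)*15² = 8400 + (7/3)*225 = 8400 + 525 = 8925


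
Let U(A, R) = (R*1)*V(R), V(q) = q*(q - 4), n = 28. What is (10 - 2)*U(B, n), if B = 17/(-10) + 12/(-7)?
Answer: 150528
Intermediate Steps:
V(q) = q*(-4 + q)
B = -239/70 (B = 17*(-⅒) + 12*(-⅐) = -17/10 - 12/7 = -239/70 ≈ -3.4143)
U(A, R) = R²*(-4 + R) (U(A, R) = (R*1)*(R*(-4 + R)) = R*(R*(-4 + R)) = R²*(-4 + R))
(10 - 2)*U(B, n) = (10 - 2)*(28²*(-4 + 28)) = 8*(784*24) = 8*18816 = 150528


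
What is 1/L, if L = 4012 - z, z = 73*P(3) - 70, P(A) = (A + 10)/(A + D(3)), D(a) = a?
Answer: 6/23543 ≈ 0.00025485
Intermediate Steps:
P(A) = (10 + A)/(3 + A) (P(A) = (A + 10)/(A + 3) = (10 + A)/(3 + A))
z = 529/6 (z = 73*((10 + 3)/(3 + 3)) - 70 = 73*(13/6) - 70 = 949/6 - 70 = 529/6 ≈ 88.167)
L = 23543/6 (L = 4012 - 1*529/6 = 4012 - 529/6 = 23543/6 ≈ 3923.8)
1/L = 1/(23543/6) = 6/23543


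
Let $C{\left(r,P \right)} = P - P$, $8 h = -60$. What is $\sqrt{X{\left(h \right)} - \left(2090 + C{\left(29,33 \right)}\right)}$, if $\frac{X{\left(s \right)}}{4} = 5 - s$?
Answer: $2 i \sqrt{510} \approx 45.166 i$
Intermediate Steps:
$h = - \frac{15}{2}$ ($h = \frac{1}{8} \left(-60\right) = - \frac{15}{2} \approx -7.5$)
$C{\left(r,P \right)} = 0$
$X{\left(s \right)} = 20 - 4 s$ ($X{\left(s \right)} = 4 \left(5 - s\right) = 20 - 4 s$)
$\sqrt{X{\left(h \right)} - \left(2090 + C{\left(29,33 \right)}\right)} = \sqrt{\left(20 - -30\right) - 2090} = \sqrt{\left(20 + 30\right) + \left(-2090 + 0\right)} = \sqrt{50 - 2090} = \sqrt{-2040} = 2 i \sqrt{510}$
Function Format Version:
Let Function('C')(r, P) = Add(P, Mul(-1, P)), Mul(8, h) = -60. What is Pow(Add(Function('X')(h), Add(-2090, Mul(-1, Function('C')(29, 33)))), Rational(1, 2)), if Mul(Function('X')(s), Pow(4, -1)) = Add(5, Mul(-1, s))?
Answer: Mul(2, I, Pow(510, Rational(1, 2))) ≈ Mul(45.166, I)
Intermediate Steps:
h = Rational(-15, 2) (h = Mul(Rational(1, 8), -60) = Rational(-15, 2) ≈ -7.5000)
Function('C')(r, P) = 0
Function('X')(s) = Add(20, Mul(-4, s)) (Function('X')(s) = Mul(4, Add(5, Mul(-1, s))) = Add(20, Mul(-4, s)))
Pow(Add(Function('X')(h), Add(-2090, Mul(-1, Function('C')(29, 33)))), Rational(1, 2)) = Pow(Add(Add(20, Mul(-4, Rational(-15, 2))), Add(-2090, Mul(-1, 0))), Rational(1, 2)) = Pow(Add(Add(20, 30), Add(-2090, 0)), Rational(1, 2)) = Pow(Add(50, -2090), Rational(1, 2)) = Pow(-2040, Rational(1, 2)) = Mul(2, I, Pow(510, Rational(1, 2)))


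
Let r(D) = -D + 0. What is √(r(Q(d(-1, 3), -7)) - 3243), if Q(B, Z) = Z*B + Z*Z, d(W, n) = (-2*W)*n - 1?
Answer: I*√3257 ≈ 57.07*I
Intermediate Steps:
d(W, n) = -1 - 2*W*n (d(W, n) = -2*W*n - 1 = -1 - 2*W*n)
Q(B, Z) = Z² + B*Z (Q(B, Z) = B*Z + Z² = Z² + B*Z)
r(D) = -D
√(r(Q(d(-1, 3), -7)) - 3243) = √(-(-7)*((-1 - 2*(-1)*3) - 7) - 3243) = √(-(-7)*((-1 + 6) - 7) - 3243) = √(-(-7)*(5 - 7) - 3243) = √(-(-7)*(-2) - 3243) = √(-1*14 - 3243) = √(-14 - 3243) = √(-3257) = I*√3257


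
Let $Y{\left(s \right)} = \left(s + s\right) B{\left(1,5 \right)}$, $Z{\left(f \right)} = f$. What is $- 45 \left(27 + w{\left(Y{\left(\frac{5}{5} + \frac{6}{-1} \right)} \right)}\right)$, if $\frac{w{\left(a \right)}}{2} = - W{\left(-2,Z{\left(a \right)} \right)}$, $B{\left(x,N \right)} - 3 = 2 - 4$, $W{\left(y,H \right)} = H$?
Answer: $-2115$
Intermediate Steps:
$B{\left(x,N \right)} = 1$ ($B{\left(x,N \right)} = 3 + \left(2 - 4\right) = 3 - 2 = 1$)
$Y{\left(s \right)} = 2 s$ ($Y{\left(s \right)} = \left(s + s\right) 1 = 2 s 1 = 2 s$)
$w{\left(a \right)} = - 2 a$ ($w{\left(a \right)} = 2 \left(- a\right) = - 2 a$)
$- 45 \left(27 + w{\left(Y{\left(\frac{5}{5} + \frac{6}{-1} \right)} \right)}\right) = - 45 \left(27 - 2 \cdot 2 \left(\frac{5}{5} + \frac{6}{-1}\right)\right) = - 45 \left(27 - 2 \cdot 2 \left(5 \cdot \frac{1}{5} + 6 \left(-1\right)\right)\right) = - 45 \left(27 - 2 \cdot 2 \left(1 - 6\right)\right) = - 45 \left(27 - 2 \cdot 2 \left(-5\right)\right) = - 45 \left(27 - -20\right) = - 45 \left(27 + 20\right) = \left(-45\right) 47 = -2115$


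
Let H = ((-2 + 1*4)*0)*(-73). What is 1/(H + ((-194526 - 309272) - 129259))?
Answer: -1/633057 ≈ -1.5796e-6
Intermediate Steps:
H = 0 (H = ((-2 + 4)*0)*(-73) = (2*0)*(-73) = 0*(-73) = 0)
1/(H + ((-194526 - 309272) - 129259)) = 1/(0 + ((-194526 - 309272) - 129259)) = 1/(0 + (-503798 - 129259)) = 1/(0 - 633057) = 1/(-633057) = -1/633057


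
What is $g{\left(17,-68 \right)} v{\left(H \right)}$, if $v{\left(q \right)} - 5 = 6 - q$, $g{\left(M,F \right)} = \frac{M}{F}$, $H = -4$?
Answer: $- \frac{15}{4} \approx -3.75$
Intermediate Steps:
$v{\left(q \right)} = 11 - q$ ($v{\left(q \right)} = 5 - \left(-6 + q\right) = 11 - q$)
$g{\left(17,-68 \right)} v{\left(H \right)} = \frac{17}{-68} \left(11 - -4\right) = 17 \left(- \frac{1}{68}\right) \left(11 + 4\right) = \left(- \frac{1}{4}\right) 15 = - \frac{15}{4}$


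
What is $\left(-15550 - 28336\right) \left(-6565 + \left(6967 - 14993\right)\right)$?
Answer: $640340626$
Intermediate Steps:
$\left(-15550 - 28336\right) \left(-6565 + \left(6967 - 14993\right)\right) = - 43886 \left(-6565 + \left(6967 - 14993\right)\right) = - 43886 \left(-6565 - 8026\right) = \left(-43886\right) \left(-14591\right) = 640340626$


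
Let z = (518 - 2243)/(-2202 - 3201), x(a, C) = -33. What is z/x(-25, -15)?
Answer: -575/59433 ≈ -0.0096748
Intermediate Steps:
z = 575/1801 (z = -1725/(-5403) = -1725*(-1/5403) = 575/1801 ≈ 0.31927)
z/x(-25, -15) = (575/1801)/(-33) = (575/1801)*(-1/33) = -575/59433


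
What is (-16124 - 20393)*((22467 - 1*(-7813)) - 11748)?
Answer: -676733044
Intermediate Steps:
(-16124 - 20393)*((22467 - 1*(-7813)) - 11748) = -36517*((22467 + 7813) - 11748) = -36517*(30280 - 11748) = -36517*18532 = -676733044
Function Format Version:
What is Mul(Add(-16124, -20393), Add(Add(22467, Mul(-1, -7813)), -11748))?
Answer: -676733044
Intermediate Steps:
Mul(Add(-16124, -20393), Add(Add(22467, Mul(-1, -7813)), -11748)) = Mul(-36517, Add(Add(22467, 7813), -11748)) = Mul(-36517, Add(30280, -11748)) = Mul(-36517, 18532) = -676733044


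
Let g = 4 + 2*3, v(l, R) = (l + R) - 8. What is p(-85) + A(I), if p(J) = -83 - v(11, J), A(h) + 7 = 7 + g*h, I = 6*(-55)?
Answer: -3301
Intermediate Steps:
v(l, R) = -8 + R + l (v(l, R) = (R + l) - 8 = -8 + R + l)
g = 10 (g = 4 + 6 = 10)
I = -330
A(h) = 10*h (A(h) = -7 + (7 + 10*h) = 10*h)
p(J) = -86 - J (p(J) = -83 - (-8 + J + 11) = -83 - (3 + J) = -83 + (-3 - J) = -86 - J)
p(-85) + A(I) = (-86 - 1*(-85)) + 10*(-330) = (-86 + 85) - 3300 = -1 - 3300 = -3301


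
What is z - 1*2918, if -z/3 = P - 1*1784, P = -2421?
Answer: 9697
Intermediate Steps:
z = 12615 (z = -3*(-2421 - 1*1784) = -3*(-2421 - 1784) = -3*(-4205) = 12615)
z - 1*2918 = 12615 - 1*2918 = 12615 - 2918 = 9697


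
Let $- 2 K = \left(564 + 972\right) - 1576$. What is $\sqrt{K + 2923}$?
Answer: $3 \sqrt{327} \approx 54.249$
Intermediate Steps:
$K = 20$ ($K = - \frac{\left(564 + 972\right) - 1576}{2} = - \frac{1536 - 1576}{2} = \left(- \frac{1}{2}\right) \left(-40\right) = 20$)
$\sqrt{K + 2923} = \sqrt{20 + 2923} = \sqrt{2943} = 3 \sqrt{327}$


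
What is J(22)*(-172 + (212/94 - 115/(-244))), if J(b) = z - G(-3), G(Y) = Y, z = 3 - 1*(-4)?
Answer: -9706135/5734 ≈ -1692.7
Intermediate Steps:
z = 7 (z = 3 + 4 = 7)
J(b) = 10 (J(b) = 7 - 1*(-3) = 7 + 3 = 10)
J(22)*(-172 + (212/94 - 115/(-244))) = 10*(-172 + (212/94 - 115/(-244))) = 10*(-172 + (212*(1/94) - 115*(-1/244))) = 10*(-172 + (106/47 + 115/244)) = 10*(-172 + 31269/11468) = 10*(-1941227/11468) = -9706135/5734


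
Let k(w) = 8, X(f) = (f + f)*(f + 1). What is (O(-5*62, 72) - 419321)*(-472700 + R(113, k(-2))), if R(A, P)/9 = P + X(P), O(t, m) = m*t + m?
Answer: 208125599908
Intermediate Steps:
X(f) = 2*f*(1 + f) (X(f) = (2*f)*(1 + f) = 2*f*(1 + f))
O(t, m) = m + m*t
R(A, P) = 9*P + 18*P*(1 + P) (R(A, P) = 9*(P + 2*P*(1 + P)) = 9*P + 18*P*(1 + P))
(O(-5*62, 72) - 419321)*(-472700 + R(113, k(-2))) = (72*(1 - 5*62) - 419321)*(-472700 + 9*8*(3 + 2*8)) = (72*(1 - 310) - 419321)*(-472700 + 9*8*(3 + 16)) = (72*(-309) - 419321)*(-472700 + 9*8*19) = (-22248 - 419321)*(-472700 + 1368) = -441569*(-471332) = 208125599908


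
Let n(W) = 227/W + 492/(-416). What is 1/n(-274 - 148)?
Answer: -21944/37757 ≈ -0.58119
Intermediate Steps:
n(W) = -123/104 + 227/W (n(W) = 227/W + 492*(-1/416) = 227/W - 123/104 = -123/104 + 227/W)
1/n(-274 - 148) = 1/(-123/104 + 227/(-274 - 148)) = 1/(-123/104 + 227/(-422)) = 1/(-123/104 + 227*(-1/422)) = 1/(-123/104 - 227/422) = 1/(-37757/21944) = -21944/37757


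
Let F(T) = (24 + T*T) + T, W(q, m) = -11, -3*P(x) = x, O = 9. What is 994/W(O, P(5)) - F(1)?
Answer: -1280/11 ≈ -116.36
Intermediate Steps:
P(x) = -x/3
F(T) = 24 + T + T² (F(T) = (24 + T²) + T = 24 + T + T²)
994/W(O, P(5)) - F(1) = 994/(-11) - (24 + 1 + 1²) = 994*(-1/11) - (24 + 1 + 1) = -994/11 - 1*26 = -994/11 - 26 = -1280/11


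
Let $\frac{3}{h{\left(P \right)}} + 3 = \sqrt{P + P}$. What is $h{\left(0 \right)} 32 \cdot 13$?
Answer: $-416$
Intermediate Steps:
$h{\left(P \right)} = \frac{3}{-3 + \sqrt{2} \sqrt{P}}$ ($h{\left(P \right)} = \frac{3}{-3 + \sqrt{P + P}} = \frac{3}{-3 + \sqrt{2 P}} = \frac{3}{-3 + \sqrt{2} \sqrt{P}}$)
$h{\left(0 \right)} 32 \cdot 13 = \frac{3}{-3 + \sqrt{2} \sqrt{0}} \cdot 32 \cdot 13 = \frac{3}{-3 + \sqrt{2} \cdot 0} \cdot 32 \cdot 13 = \frac{3}{-3 + 0} \cdot 32 \cdot 13 = \frac{3}{-3} \cdot 32 \cdot 13 = 3 \left(- \frac{1}{3}\right) 32 \cdot 13 = \left(-1\right) 32 \cdot 13 = \left(-32\right) 13 = -416$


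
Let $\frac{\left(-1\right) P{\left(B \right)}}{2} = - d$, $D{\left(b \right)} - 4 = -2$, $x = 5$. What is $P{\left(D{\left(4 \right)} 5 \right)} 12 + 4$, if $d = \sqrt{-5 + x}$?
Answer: $4$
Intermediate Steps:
$D{\left(b \right)} = 2$ ($D{\left(b \right)} = 4 - 2 = 2$)
$d = 0$ ($d = \sqrt{-5 + 5} = \sqrt{0} = 0$)
$P{\left(B \right)} = 0$ ($P{\left(B \right)} = - 2 \left(\left(-1\right) 0\right) = \left(-2\right) 0 = 0$)
$P{\left(D{\left(4 \right)} 5 \right)} 12 + 4 = 0 \cdot 12 + 4 = 0 + 4 = 4$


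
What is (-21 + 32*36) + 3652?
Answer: 4783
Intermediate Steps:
(-21 + 32*36) + 3652 = (-21 + 1152) + 3652 = 1131 + 3652 = 4783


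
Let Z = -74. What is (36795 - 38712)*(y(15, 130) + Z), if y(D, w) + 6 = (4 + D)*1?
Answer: 116937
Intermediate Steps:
y(D, w) = -2 + D (y(D, w) = -6 + (4 + D)*1 = -6 + (4 + D) = -2 + D)
(36795 - 38712)*(y(15, 130) + Z) = (36795 - 38712)*((-2 + 15) - 74) = -1917*(13 - 74) = -1917*(-61) = 116937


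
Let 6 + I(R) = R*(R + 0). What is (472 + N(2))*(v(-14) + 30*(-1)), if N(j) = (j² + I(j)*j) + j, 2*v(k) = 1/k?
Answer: -199317/14 ≈ -14237.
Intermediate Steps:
v(k) = 1/(2*k)
I(R) = -6 + R² (I(R) = -6 + R*(R + 0) = -6 + R*R = -6 + R²)
N(j) = j + j² + j*(-6 + j²) (N(j) = (j² + (-6 + j²)*j) + j = (j² + j*(-6 + j²)) + j = j + j² + j*(-6 + j²))
(472 + N(2))*(v(-14) + 30*(-1)) = (472 + 2*(-5 + 2 + 2²))*((½)/(-14) + 30*(-1)) = (472 + 2*(-5 + 2 + 4))*((½)*(-1/14) - 30) = (472 + 2*1)*(-1/28 - 30) = (472 + 2)*(-841/28) = 474*(-841/28) = -199317/14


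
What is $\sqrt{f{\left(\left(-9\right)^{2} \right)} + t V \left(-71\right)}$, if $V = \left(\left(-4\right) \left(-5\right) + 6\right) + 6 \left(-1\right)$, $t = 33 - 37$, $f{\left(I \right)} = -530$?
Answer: $5 \sqrt{206} \approx 71.764$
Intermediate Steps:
$t = -4$ ($t = 33 - 37 = -4$)
$V = 20$ ($V = \left(20 + 6\right) - 6 = 26 - 6 = 20$)
$\sqrt{f{\left(\left(-9\right)^{2} \right)} + t V \left(-71\right)} = \sqrt{-530 + \left(-4\right) 20 \left(-71\right)} = \sqrt{-530 - -5680} = \sqrt{-530 + 5680} = \sqrt{5150} = 5 \sqrt{206}$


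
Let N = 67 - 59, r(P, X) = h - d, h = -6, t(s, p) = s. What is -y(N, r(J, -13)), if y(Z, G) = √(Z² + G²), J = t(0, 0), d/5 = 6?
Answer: -4*√85 ≈ -36.878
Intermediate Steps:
d = 30 (d = 5*6 = 30)
J = 0
r(P, X) = -36 (r(P, X) = -6 - 1*30 = -6 - 30 = -36)
N = 8
y(Z, G) = √(G² + Z²)
-y(N, r(J, -13)) = -√((-36)² + 8²) = -√(1296 + 64) = -√1360 = -4*√85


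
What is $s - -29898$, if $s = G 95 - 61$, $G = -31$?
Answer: $26892$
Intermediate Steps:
$s = -3006$ ($s = \left(-31\right) 95 - 61 = -2945 - 61 = -3006$)
$s - -29898 = -3006 - -29898 = -3006 + 29898 = 26892$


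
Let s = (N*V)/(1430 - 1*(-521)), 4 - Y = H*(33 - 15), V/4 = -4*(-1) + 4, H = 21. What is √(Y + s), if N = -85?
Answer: I*√1428900694/1951 ≈ 19.375*I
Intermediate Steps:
V = 32 (V = 4*(-4*(-1) + 4) = 4*(4 + 4) = 4*8 = 32)
Y = -374 (Y = 4 - 21*(33 - 15) = 4 - 21*18 = 4 - 1*378 = 4 - 378 = -374)
s = -2720/1951 (s = (-85*32)/(1430 - 1*(-521)) = -2720/(1430 + 521) = -2720/1951 ≈ -1.3942)
√(Y + s) = √(-374 - 2720/1951) = √(-732394/1951) = I*√1428900694/1951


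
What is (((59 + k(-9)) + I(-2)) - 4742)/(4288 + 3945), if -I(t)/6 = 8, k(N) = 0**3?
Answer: -4731/8233 ≈ -0.57464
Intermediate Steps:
k(N) = 0
I(t) = -48 (I(t) = -6*8 = -48)
(((59 + k(-9)) + I(-2)) - 4742)/(4288 + 3945) = (((59 + 0) - 48) - 4742)/(4288 + 3945) = ((59 - 48) - 4742)/8233 = (11 - 4742)*(1/8233) = -4731*1/8233 = -4731/8233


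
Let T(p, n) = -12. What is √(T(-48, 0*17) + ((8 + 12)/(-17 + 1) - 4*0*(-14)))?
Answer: I*√53/2 ≈ 3.6401*I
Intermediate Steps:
√(T(-48, 0*17) + ((8 + 12)/(-17 + 1) - 4*0*(-14))) = √(-12 + ((8 + 12)/(-17 + 1) - 4*0*(-14))) = √(-12 + (20/(-16) + 0*(-14))) = √(-12 + (20*(-1/16) + 0)) = √(-12 + (-5/4 + 0)) = √(-12 - 5/4) = √(-53/4) = I*√53/2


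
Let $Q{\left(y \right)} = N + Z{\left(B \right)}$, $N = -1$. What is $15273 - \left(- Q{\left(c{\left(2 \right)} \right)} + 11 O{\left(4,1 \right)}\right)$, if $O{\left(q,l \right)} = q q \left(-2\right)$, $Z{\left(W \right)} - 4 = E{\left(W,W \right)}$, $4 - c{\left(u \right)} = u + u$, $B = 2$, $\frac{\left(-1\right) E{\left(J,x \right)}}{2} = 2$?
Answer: $15624$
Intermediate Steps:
$E{\left(J,x \right)} = -4$ ($E{\left(J,x \right)} = \left(-2\right) 2 = -4$)
$c{\left(u \right)} = 4 - 2 u$ ($c{\left(u \right)} = 4 - \left(u + u\right) = 4 - 2 u$)
$Z{\left(W \right)} = 0$ ($Z{\left(W \right)} = 4 - 4 = 0$)
$O{\left(q,l \right)} = - 2 q^{2}$ ($O{\left(q,l \right)} = q^{2} \left(-2\right) = - 2 q^{2}$)
$Q{\left(y \right)} = -1$ ($Q{\left(y \right)} = -1 + 0 = -1$)
$15273 - \left(- Q{\left(c{\left(2 \right)} \right)} + 11 O{\left(4,1 \right)}\right) = 15273 - \left(1 + 11 \left(- 2 \cdot 4^{2}\right)\right) = 15273 - \left(1 + 11 \left(\left(-2\right) 16\right)\right) = 15273 - -351 = 15273 + \left(-1 + 352\right) = 15273 + 351 = 15624$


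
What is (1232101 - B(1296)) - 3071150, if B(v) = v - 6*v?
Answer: -1832569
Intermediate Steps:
B(v) = -5*v
(1232101 - B(1296)) - 3071150 = (1232101 - (-5)*1296) - 3071150 = (1232101 - 1*(-6480)) - 3071150 = (1232101 + 6480) - 3071150 = 1238581 - 3071150 = -1832569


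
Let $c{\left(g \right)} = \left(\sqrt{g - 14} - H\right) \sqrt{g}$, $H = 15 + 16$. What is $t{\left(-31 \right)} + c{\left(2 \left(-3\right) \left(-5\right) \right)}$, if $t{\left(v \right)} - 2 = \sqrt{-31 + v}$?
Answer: $2 - 27 \sqrt{30} + i \sqrt{62} \approx -145.89 + 7.874 i$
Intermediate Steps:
$H = 31$
$c{\left(g \right)} = \sqrt{g} \left(-31 + \sqrt{-14 + g}\right)$ ($c{\left(g \right)} = \left(\sqrt{g - 14} - 31\right) \sqrt{g} = \left(\sqrt{-14 + g} - 31\right) \sqrt{g} = \left(-31 + \sqrt{-14 + g}\right) \sqrt{g} = \sqrt{g} \left(-31 + \sqrt{-14 + g}\right)$)
$t{\left(v \right)} = 2 + \sqrt{-31 + v}$
$t{\left(-31 \right)} + c{\left(2 \left(-3\right) \left(-5\right) \right)} = \left(2 + \sqrt{-31 - 31}\right) + \sqrt{2 \left(-3\right) \left(-5\right)} \left(-31 + \sqrt{-14 + 2 \left(-3\right) \left(-5\right)}\right) = \left(2 + \sqrt{-62}\right) + \sqrt{\left(-6\right) \left(-5\right)} \left(-31 + \sqrt{-14 - -30}\right) = \left(2 + i \sqrt{62}\right) + \sqrt{30} \left(-31 + \sqrt{-14 + 30}\right) = \left(2 + i \sqrt{62}\right) + \sqrt{30} \left(-31 + \sqrt{16}\right) = \left(2 + i \sqrt{62}\right) + \sqrt{30} \left(-31 + 4\right) = \left(2 + i \sqrt{62}\right) + \sqrt{30} \left(-27\right) = \left(2 + i \sqrt{62}\right) - 27 \sqrt{30} = 2 - 27 \sqrt{30} + i \sqrt{62}$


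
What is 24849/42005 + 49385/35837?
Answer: 2964930538/1505333185 ≈ 1.9696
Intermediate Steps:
24849/42005 + 49385/35837 = 2964930538/1505333185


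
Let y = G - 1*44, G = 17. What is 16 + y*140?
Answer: -3764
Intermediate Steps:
y = -27 (y = 17 - 1*44 = 17 - 44 = -27)
16 + y*140 = 16 - 27*140 = 16 - 3780 = -3764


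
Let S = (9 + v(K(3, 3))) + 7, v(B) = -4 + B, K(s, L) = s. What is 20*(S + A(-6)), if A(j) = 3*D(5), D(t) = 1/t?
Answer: 312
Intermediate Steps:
D(t) = 1/t
S = 15 (S = (9 + (-4 + 3)) + 7 = (9 - 1) + 7 = 8 + 7 = 15)
A(j) = ⅗ (A(j) = 3/5 = 3*(⅕) = ⅗)
20*(S + A(-6)) = 20*(15 + ⅗) = 20*(78/5) = 312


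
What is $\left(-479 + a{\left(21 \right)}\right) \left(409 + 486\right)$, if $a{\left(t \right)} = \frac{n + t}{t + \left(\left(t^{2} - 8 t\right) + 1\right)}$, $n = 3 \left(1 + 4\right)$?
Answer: $- \frac{25287151}{59} \approx -4.286 \cdot 10^{5}$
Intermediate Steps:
$n = 15$ ($n = 3 \cdot 5 = 15$)
$a{\left(t \right)} = \frac{15 + t}{1 + t^{2} - 7 t}$ ($a{\left(t \right)} = \frac{15 + t}{t + \left(\left(t^{2} - 8 t\right) + 1\right)} = \frac{15 + t}{t + \left(1 + t^{2} - 8 t\right)} = \frac{15 + t}{1 + t^{2} - 7 t}$)
$\left(-479 + a{\left(21 \right)}\right) \left(409 + 486\right) = \left(-479 + \frac{15 + 21}{1 + 21^{2} - 147}\right) \left(409 + 486\right) = \left(-479 + \frac{1}{1 + 441 - 147} \cdot 36\right) 895 = \left(-479 + \frac{1}{295} \cdot 36\right) 895 = \left(-479 + \frac{36}{295}\right) 895 = \left(- \frac{141269}{295}\right) 895 = - \frac{25287151}{59}$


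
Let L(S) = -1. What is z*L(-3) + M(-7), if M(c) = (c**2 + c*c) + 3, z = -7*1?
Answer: 108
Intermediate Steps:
z = -7
M(c) = 3 + 2*c**2 (M(c) = (c**2 + c**2) + 3 = 2*c**2 + 3 = 3 + 2*c**2)
z*L(-3) + M(-7) = -7*(-1) + (3 + 2*(-7)**2) = 7 + (3 + 2*49) = 7 + (3 + 98) = 7 + 101 = 108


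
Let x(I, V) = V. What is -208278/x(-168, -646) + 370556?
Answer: 6304933/17 ≈ 3.7088e+5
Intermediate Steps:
-208278/x(-168, -646) + 370556 = -208278/(-646) + 370556 = -208278*(-1/646) + 370556 = 5481/17 + 370556 = 6304933/17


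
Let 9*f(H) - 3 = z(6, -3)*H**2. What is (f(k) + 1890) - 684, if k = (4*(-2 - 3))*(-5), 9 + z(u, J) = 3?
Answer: -16381/3 ≈ -5460.3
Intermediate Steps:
z(u, J) = -6 (z(u, J) = -9 + 3 = -6)
k = 100 (k = (4*(-5))*(-5) = -20*(-5) = 100)
f(H) = 1/3 - 2*H**2/3 (f(H) = 1/3 + (-6*H**2)/9 = 1/3 - 2*H**2/3)
(f(k) + 1890) - 684 = ((1/3 - 2/3*100**2) + 1890) - 684 = ((1/3 - 2/3*10000) + 1890) - 684 = ((1/3 - 20000/3) + 1890) - 684 = (-19999/3 + 1890) - 684 = -14329/3 - 684 = -16381/3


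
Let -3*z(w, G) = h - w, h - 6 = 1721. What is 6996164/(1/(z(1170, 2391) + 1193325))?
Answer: 25042195352552/3 ≈ 8.3474e+12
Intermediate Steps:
h = 1727 (h = 6 + 1721 = 1727)
z(w, G) = -1727/3 + w/3 (z(w, G) = -(1727 - w)/3 = -1727/3 + w/3)
6996164/(1/(z(1170, 2391) + 1193325)) = 6996164/(1/((-1727/3 + (1/3)*1170) + 1193325)) = 6996164/(1/((-1727/3 + 390) + 1193325)) = 6996164/(1/(-557/3 + 1193325)) = 6996164/(1/(3579418/3)) = 6996164/(3/3579418) = 6996164*(3579418/3) = 25042195352552/3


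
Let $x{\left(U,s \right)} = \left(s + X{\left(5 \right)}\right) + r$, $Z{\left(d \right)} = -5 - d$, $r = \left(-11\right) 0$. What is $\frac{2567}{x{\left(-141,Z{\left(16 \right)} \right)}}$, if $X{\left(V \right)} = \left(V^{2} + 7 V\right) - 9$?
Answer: $\frac{2567}{30} \approx 85.567$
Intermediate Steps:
$X{\left(V \right)} = -9 + V^{2} + 7 V$
$r = 0$
$x{\left(U,s \right)} = 51 + s$ ($x{\left(U,s \right)} = \left(s + \left(-9 + 5^{2} + 7 \cdot 5\right)\right) + 0 = \left(s + \left(-9 + 25 + 35\right)\right) + 0 = \left(s + 51\right) + 0 = \left(51 + s\right) + 0 = 51 + s$)
$\frac{2567}{x{\left(-141,Z{\left(16 \right)} \right)}} = \frac{2567}{51 - 21} = \frac{2567}{30}$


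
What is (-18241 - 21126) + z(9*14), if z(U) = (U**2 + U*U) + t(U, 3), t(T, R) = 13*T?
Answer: -5977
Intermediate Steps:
z(U) = 2*U**2 + 13*U (z(U) = (U**2 + U*U) + 13*U = (U**2 + U**2) + 13*U = 2*U**2 + 13*U)
(-18241 - 21126) + z(9*14) = (-18241 - 21126) + (9*14)*(13 + 2*(9*14)) = -39367 + 126*(13 + 2*126) = -39367 + 126*(13 + 252) = -39367 + 126*265 = -39367 + 33390 = -5977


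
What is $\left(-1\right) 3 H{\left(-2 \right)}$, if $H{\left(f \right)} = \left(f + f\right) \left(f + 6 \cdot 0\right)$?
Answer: $-24$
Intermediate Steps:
$H{\left(f \right)} = 2 f^{2}$ ($H{\left(f \right)} = 2 f \left(f + 0\right) = 2 f f = 2 f^{2}$)
$\left(-1\right) 3 H{\left(-2 \right)} = \left(-1\right) 3 \cdot 2 \left(-2\right)^{2} = - 3 \cdot 2 \cdot 4 = \left(-3\right) 8 = -24$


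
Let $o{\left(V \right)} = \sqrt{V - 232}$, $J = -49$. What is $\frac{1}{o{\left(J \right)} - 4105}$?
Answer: $- \frac{4105}{16851306} - \frac{i \sqrt{281}}{16851306} \approx -0.0002436 - 9.9476 \cdot 10^{-7} i$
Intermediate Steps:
$o{\left(V \right)} = \sqrt{-232 + V}$
$\frac{1}{o{\left(J \right)} - 4105} = \frac{1}{\sqrt{-232 - 49} - 4105} = \frac{1}{\sqrt{-281} - 4105} = \frac{1}{i \sqrt{281} - 4105} = \frac{1}{-4105 + i \sqrt{281}}$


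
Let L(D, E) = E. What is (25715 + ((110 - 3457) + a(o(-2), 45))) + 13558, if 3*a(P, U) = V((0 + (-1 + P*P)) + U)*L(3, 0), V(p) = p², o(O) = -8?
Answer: 35926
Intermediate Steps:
a(P, U) = 0 (a(P, U) = (((0 + (-1 + P*P)) + U)²*0)/3 = (((0 + (-1 + P²)) + U)²*0)/3 = (((-1 + P²) + U)²*0)/3 = ((-1 + U + P²)²*0)/3 = (⅓)*0 = 0)
(25715 + ((110 - 3457) + a(o(-2), 45))) + 13558 = (25715 + ((110 - 3457) + 0)) + 13558 = (25715 + (-3347 + 0)) + 13558 = (25715 - 3347) + 13558 = 22368 + 13558 = 35926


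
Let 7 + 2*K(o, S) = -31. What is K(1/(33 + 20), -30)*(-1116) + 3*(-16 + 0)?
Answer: 21156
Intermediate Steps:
K(o, S) = -19 (K(o, S) = -7/2 + (1/2)*(-31) = -7/2 - 31/2 = -19)
K(1/(33 + 20), -30)*(-1116) + 3*(-16 + 0) = -19*(-1116) + 3*(-16 + 0) = 21204 + 3*(-16) = 21204 - 48 = 21156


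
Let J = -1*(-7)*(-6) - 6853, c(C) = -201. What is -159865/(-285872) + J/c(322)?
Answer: 2003220305/57460272 ≈ 34.863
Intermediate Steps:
J = -6895 (J = 7*(-6) - 77*89 = -42 - 6853 = -6895)
-159865/(-285872) + J/c(322) = -159865/(-285872) - 6895/(-201) = -159865*(-1/285872) - 6895*(-1/201) = 159865/285872 + 6895/201 = 2003220305/57460272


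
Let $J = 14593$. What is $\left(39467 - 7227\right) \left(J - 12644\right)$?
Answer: $62835760$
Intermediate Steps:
$\left(39467 - 7227\right) \left(J - 12644\right) = \left(39467 - 7227\right) \left(14593 - 12644\right) = 32240 \cdot 1949 = 62835760$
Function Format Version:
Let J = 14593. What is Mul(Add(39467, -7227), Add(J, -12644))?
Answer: 62835760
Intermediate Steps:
Mul(Add(39467, -7227), Add(J, -12644)) = Mul(Add(39467, -7227), Add(14593, -12644)) = Mul(32240, 1949) = 62835760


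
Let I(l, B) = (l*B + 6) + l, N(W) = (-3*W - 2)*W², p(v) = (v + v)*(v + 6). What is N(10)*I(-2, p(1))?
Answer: 76800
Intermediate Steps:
p(v) = 2*v*(6 + v) (p(v) = (2*v)*(6 + v) = 2*v*(6 + v))
N(W) = W²*(-2 - 3*W) (N(W) = (-2 - 3*W)*W² = W²*(-2 - 3*W))
I(l, B) = 6 + l + B*l (I(l, B) = (B*l + 6) + l = (6 + B*l) + l = 6 + l + B*l)
N(10)*I(-2, p(1)) = (10²*(-2 - 3*10))*(6 - 2 + (2*1*(6 + 1))*(-2)) = (100*(-2 - 30))*(6 - 2 + (2*1*7)*(-2)) = (100*(-32))*(6 - 2 + 14*(-2)) = -3200*(6 - 2 - 28) = -3200*(-24) = 76800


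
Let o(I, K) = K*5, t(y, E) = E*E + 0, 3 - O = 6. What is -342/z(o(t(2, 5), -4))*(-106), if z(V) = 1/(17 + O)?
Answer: 507528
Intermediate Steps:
O = -3 (O = 3 - 1*6 = 3 - 6 = -3)
t(y, E) = E² (t(y, E) = E² + 0 = E²)
o(I, K) = 5*K
z(V) = 1/14 (z(V) = 1/(17 - 3) = 1/14)
-342/z(o(t(2, 5), -4))*(-106) = -342/1/14*(-106) = -342*14*(-106) = -4788*(-106) = 507528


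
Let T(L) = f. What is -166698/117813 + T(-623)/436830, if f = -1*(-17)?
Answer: -24272228173/17154750930 ≈ -1.4149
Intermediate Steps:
f = 17
T(L) = 17
-166698/117813 + T(-623)/436830 = -166698/117813 + 17/436830 = -166698*1/117813 + 17*(1/436830) = -55566/39271 + 17/436830 = -24272228173/17154750930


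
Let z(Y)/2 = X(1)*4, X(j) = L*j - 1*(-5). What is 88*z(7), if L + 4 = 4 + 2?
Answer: 4928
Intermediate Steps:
L = 2 (L = -4 + (4 + 2) = -4 + 6 = 2)
X(j) = 5 + 2*j (X(j) = 2*j - 1*(-5) = 2*j + 5 = 5 + 2*j)
z(Y) = 56 (z(Y) = 2*((5 + 2*1)*4) = 2*((5 + 2)*4) = 2*(7*4) = 2*28 = 56)
88*z(7) = 88*56 = 4928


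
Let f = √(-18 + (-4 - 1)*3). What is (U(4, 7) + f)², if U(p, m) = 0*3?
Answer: -33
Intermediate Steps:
U(p, m) = 0
f = I*√33 (f = √(-18 - 5*3) = √(-18 - 15) = √(-33) = I*√33 ≈ 5.7446*I)
(U(4, 7) + f)² = (0 + I*√33)² = (I*√33)² = -33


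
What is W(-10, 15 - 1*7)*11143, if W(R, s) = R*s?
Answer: -891440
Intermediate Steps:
W(-10, 15 - 1*7)*11143 = -10*(15 - 1*7)*11143 = -10*(15 - 7)*11143 = -10*8*11143 = -80*11143 = -891440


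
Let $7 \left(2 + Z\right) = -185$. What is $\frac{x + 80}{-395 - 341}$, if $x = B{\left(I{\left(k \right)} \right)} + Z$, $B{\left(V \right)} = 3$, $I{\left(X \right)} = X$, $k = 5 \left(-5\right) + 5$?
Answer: $- \frac{191}{2576} \approx -0.074146$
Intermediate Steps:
$Z = - \frac{199}{7}$ ($Z = -2 + \frac{1}{7} \left(-185\right) = -2 - \frac{185}{7} = - \frac{199}{7} \approx -28.429$)
$k = -20$ ($k = -25 + 5 = -20$)
$x = - \frac{178}{7}$ ($x = 3 - \frac{199}{7} = - \frac{178}{7} \approx -25.429$)
$\frac{x + 80}{-395 - 341} = \frac{- \frac{178}{7} + 80}{-395 - 341} = \frac{382}{7 \left(-736\right)} = \frac{382}{7} \left(- \frac{1}{736}\right) = - \frac{191}{2576}$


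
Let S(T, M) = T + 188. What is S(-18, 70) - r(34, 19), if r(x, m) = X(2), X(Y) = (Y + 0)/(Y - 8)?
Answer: 511/3 ≈ 170.33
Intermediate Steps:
S(T, M) = 188 + T
X(Y) = Y/(-8 + Y)
r(x, m) = -⅓ (r(x, m) = 2/(-8 + 2) = 2/(-6) = 2*(-⅙) = -⅓)
S(-18, 70) - r(34, 19) = (188 - 18) - 1*(-⅓) = 170 + ⅓ = 511/3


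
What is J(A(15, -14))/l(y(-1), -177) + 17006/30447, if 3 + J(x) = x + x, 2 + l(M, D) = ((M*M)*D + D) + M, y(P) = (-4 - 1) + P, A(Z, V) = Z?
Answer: 110686273/199640979 ≈ 0.55443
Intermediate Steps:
y(P) = -5 + P
l(M, D) = -2 + D + M + D*M**2 (l(M, D) = -2 + (((M*M)*D + D) + M) = -2 + ((M**2*D + D) + M) = -2 + ((D*M**2 + D) + M) = -2 + ((D + D*M**2) + M) = -2 + (D + M + D*M**2) = -2 + D + M + D*M**2)
J(x) = -3 + 2*x (J(x) = -3 + (x + x) = -3 + 2*x)
J(A(15, -14))/l(y(-1), -177) + 17006/30447 = (-3 + 2*15)/(-2 - 177 + (-5 - 1) - 177*(-5 - 1)**2) + 17006/30447 = (-3 + 30)/(-2 - 177 - 6 - 177*(-6)**2) + 17006*(1/30447) = 27/(-2 - 177 - 6 - 177*36) + 17006/30447 = 27/(-2 - 177 - 6 - 6372) + 17006/30447 = 27/(-6557) + 17006/30447 = 27*(-1/6557) + 17006/30447 = -27/6557 + 17006/30447 = 110686273/199640979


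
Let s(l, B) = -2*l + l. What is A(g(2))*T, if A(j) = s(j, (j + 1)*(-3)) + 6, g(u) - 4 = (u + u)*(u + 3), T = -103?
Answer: 1854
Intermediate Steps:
g(u) = 4 + 2*u*(3 + u) (g(u) = 4 + (u + u)*(u + 3) = 4 + (2*u)*(3 + u) = 4 + 2*u*(3 + u))
s(l, B) = -l
A(j) = 6 - j (A(j) = -j + 6 = 6 - j)
A(g(2))*T = (6 - (4 + 2*2² + 6*2))*(-103) = (6 - (4 + 2*4 + 12))*(-103) = (6 - (4 + 8 + 12))*(-103) = (6 - 1*24)*(-103) = (6 - 24)*(-103) = -18*(-103) = 1854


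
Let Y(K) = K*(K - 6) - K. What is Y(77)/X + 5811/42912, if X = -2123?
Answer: -44531/18528 ≈ -2.4034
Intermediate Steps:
Y(K) = -K + K*(-6 + K) (Y(K) = K*(-6 + K) - K = -K + K*(-6 + K))
Y(77)/X + 5811/42912 = (77*(-7 + 77))/(-2123) + 5811/42912 = (77*70)*(-1/2123) + 5811*(1/42912) = 5390*(-1/2123) + 13/96 = -490/193 + 13/96 = -44531/18528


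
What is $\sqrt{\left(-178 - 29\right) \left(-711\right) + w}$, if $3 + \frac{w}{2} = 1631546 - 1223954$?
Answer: $\sqrt{962355} \approx 981.0$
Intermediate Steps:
$w = 815178$ ($w = -6 + 2 \left(1631546 - 1223954\right) = -6 + 2 \cdot 407592 = -6 + 815184 = 815178$)
$\sqrt{\left(-178 - 29\right) \left(-711\right) + w} = \sqrt{\left(-178 - 29\right) \left(-711\right) + 815178} = \sqrt{\left(-207\right) \left(-711\right) + 815178} = \sqrt{147177 + 815178} = \sqrt{962355}$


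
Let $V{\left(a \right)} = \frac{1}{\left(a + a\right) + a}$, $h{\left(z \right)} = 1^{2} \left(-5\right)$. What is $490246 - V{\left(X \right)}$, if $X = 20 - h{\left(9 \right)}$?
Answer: $\frac{36768449}{75} \approx 4.9025 \cdot 10^{5}$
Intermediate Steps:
$h{\left(z \right)} = -5$ ($h{\left(z \right)} = 1 \left(-5\right) = -5$)
$X = 25$ ($X = 20 - -5 = 20 + 5 = 25$)
$V{\left(a \right)} = \frac{1}{3 a}$ ($V{\left(a \right)} = \frac{1}{2 a + a} = \frac{1}{3 a}$)
$490246 - V{\left(X \right)} = 490246 - \frac{1}{3 \cdot 25} = 490246 - \frac{1}{3} \cdot \frac{1}{25} = 490246 - \frac{1}{75} = \frac{36768449}{75}$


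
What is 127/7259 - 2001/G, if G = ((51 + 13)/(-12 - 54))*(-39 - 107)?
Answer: -478740203/33914048 ≈ -14.116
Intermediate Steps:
G = 4672/33 (G = (64/(-66))*(-146) = (64*(-1/66))*(-146) = -32/33*(-146) = 4672/33 ≈ 141.58)
127/7259 - 2001/G = 127/7259 - 2001/4672/33 = 127*(1/7259) - 2001*33/4672 = 127/7259 - 66033/4672 = -478740203/33914048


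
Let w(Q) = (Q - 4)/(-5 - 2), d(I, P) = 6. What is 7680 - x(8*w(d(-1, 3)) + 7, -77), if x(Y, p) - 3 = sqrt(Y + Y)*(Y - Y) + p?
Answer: 7754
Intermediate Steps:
w(Q) = 4/7 - Q/7 (w(Q) = (-4 + Q)/(-7) = (-4 + Q)*(-1/7) = 4/7 - Q/7)
x(Y, p) = 3 + p (x(Y, p) = 3 + (sqrt(Y + Y)*(Y - Y) + p) = 3 + (sqrt(2*Y)*0 + p) = 3 + ((sqrt(2)*sqrt(Y))*0 + p) = 3 + (0 + p) = 3 + p)
7680 - x(8*w(d(-1, 3)) + 7, -77) = 7680 - (3 - 77) = 7680 - 1*(-74) = 7680 + 74 = 7754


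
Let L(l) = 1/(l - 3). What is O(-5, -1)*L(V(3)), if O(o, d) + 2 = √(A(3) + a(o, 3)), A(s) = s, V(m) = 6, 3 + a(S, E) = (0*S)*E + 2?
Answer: -⅔ + √2/3 ≈ -0.19526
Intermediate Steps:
a(S, E) = -1 (a(S, E) = -3 + ((0*S)*E + 2) = -3 + (0*E + 2) = -3 + (0 + 2) = -3 + 2 = -1)
O(o, d) = -2 + √2 (O(o, d) = -2 + √(3 - 1) = -2 + √2)
L(l) = 1/(-3 + l)
O(-5, -1)*L(V(3)) = (-2 + √2)/(-3 + 6) = (-2 + √2)/3 = (-2 + √2)*(⅓) = -⅔ + √2/3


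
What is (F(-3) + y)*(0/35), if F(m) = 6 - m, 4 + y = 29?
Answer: 0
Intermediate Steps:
y = 25 (y = -4 + 29 = 25)
(F(-3) + y)*(0/35) = ((6 - 1*(-3)) + 25)*(0/35) = ((6 + 3) + 25)*(0*(1/35)) = (9 + 25)*0 = 34*0 = 0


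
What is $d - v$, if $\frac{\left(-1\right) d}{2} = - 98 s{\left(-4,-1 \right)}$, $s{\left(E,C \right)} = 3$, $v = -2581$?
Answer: $3169$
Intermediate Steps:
$d = 588$ ($d = - 2 \left(\left(-98\right) 3\right) = \left(-2\right) \left(-294\right) = 588$)
$d - v = 588 - -2581 = 588 + 2581 = 3169$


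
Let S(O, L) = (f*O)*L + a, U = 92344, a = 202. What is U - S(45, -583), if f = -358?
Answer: -9299988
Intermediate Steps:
S(O, L) = 202 - 358*L*O (S(O, L) = (-358*O)*L + 202 = -358*L*O + 202 = 202 - 358*L*O)
U - S(45, -583) = 92344 - (202 - 358*(-583)*45) = 92344 - (202 + 9392130) = 92344 - 1*9392332 = 92344 - 9392332 = -9299988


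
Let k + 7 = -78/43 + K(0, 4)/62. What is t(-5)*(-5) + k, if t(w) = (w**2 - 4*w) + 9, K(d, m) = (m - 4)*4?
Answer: -11989/43 ≈ -278.81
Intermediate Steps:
K(d, m) = -16 + 4*m (K(d, m) = (-4 + m)*4 = -16 + 4*m)
k = -379/43 (k = -7 + (-78/43 + (-16 + 4*4)/62) = -7 + (-78*1/43 + (-16 + 16)*(1/62)) = -7 + (-78/43 + 0*(1/62)) = -7 + (-78/43 + 0) = -7 - 78/43 = -379/43 ≈ -8.8139)
t(w) = 9 + w**2 - 4*w
t(-5)*(-5) + k = (9 + (-5)**2 - 4*(-5))*(-5) - 379/43 = (9 + 25 + 20)*(-5) - 379/43 = 54*(-5) - 379/43 = -270 - 379/43 = -11989/43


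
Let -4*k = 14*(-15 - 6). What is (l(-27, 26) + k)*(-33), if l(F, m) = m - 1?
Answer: -6501/2 ≈ -3250.5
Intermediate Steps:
l(F, m) = -1 + m
k = 147/2 (k = -7*(-15 - 6)/2 = -7*(-21)/2 = -¼*(-294) = 147/2 ≈ 73.500)
(l(-27, 26) + k)*(-33) = ((-1 + 26) + 147/2)*(-33) = (25 + 147/2)*(-33) = (197/2)*(-33) = -6501/2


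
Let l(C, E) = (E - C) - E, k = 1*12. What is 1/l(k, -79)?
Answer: -1/12 ≈ -0.083333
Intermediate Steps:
k = 12
l(C, E) = -C
1/l(k, -79) = 1/(-1*12) = 1/(-12) = -1/12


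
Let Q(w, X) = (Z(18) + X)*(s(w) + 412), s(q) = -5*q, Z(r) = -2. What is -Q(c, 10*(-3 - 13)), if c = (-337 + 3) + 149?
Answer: 216594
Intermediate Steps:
c = -185 (c = -334 + 149 = -185)
Q(w, X) = (-2 + X)*(412 - 5*w) (Q(w, X) = (-2 + X)*(-5*w + 412) = (-2 + X)*(412 - 5*w))
-Q(c, 10*(-3 - 13)) = -(-824 + 10*(-185) + 412*(10*(-3 - 13)) - 5*10*(-3 - 13)*(-185)) = -(-824 - 1850 + 412*(10*(-16)) - 5*10*(-16)*(-185)) = -(-824 - 1850 + 412*(-160) - 5*(-160)*(-185)) = -(-824 - 1850 - 65920 - 148000) = -1*(-216594) = 216594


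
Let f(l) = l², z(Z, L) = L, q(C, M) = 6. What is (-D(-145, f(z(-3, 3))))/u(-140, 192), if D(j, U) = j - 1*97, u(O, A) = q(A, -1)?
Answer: 121/3 ≈ 40.333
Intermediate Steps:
u(O, A) = 6
D(j, U) = -97 + j (D(j, U) = j - 97 = -97 + j)
(-D(-145, f(z(-3, 3))))/u(-140, 192) = -(-97 - 145)/6 = -1*(-242)*(⅙) = 242*(⅙) = 121/3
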